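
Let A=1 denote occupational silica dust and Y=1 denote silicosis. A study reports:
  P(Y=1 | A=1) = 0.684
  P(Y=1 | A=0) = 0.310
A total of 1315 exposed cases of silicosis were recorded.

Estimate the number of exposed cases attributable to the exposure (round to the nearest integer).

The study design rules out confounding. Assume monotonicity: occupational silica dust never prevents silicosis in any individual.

Let p₁ = 0.684, p₀ = 0.31.
PN = (p₁ − p₀)/p₁ = (0.684 − 0.31) / 0.684 ≈ 0.54678.
Attributable cases ≈ PN × (exposed cases) = 0.54678 × 1315 ≈ 719.02.

about 719 cases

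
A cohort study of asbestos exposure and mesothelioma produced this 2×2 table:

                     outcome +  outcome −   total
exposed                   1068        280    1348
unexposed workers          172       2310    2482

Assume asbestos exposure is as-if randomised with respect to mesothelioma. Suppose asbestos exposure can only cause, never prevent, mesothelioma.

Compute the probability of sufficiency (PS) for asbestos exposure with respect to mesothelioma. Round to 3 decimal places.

p₁ = P(outcome | exposed) = 1068/1348 = 0.79228
p₀ = P(outcome | unexposed) = 172/2482 = 0.069299
Under exogeneity and monotonicity, PS = (p₁ − p₀)/(1 − p₀).
PS = (0.79228 − 0.069299) / 0.9307 ≈ 0.7768

PS ≈ 0.777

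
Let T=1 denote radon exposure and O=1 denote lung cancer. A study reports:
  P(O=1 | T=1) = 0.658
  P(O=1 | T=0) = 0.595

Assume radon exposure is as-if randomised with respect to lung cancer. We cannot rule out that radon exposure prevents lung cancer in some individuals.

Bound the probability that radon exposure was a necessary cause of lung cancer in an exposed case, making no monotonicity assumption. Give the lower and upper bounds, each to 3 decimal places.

Let p₁ = 0.658, p₀ = 0.595.
Under exogeneity alone the bounds on PN are max{0,(p₁−p₀)/p₁} ≤ PN ≤ min{1,(1−p₀)/p₁}.
  lower = (p₁ − p₀)/p₁ = 0.063 / 0.658 ≈ 0.0957
  upper = min{1, (1 − p₀)/p₁} = 0.405 / 0.658 ≈ 0.6155

0.096 ≤ PN ≤ 0.616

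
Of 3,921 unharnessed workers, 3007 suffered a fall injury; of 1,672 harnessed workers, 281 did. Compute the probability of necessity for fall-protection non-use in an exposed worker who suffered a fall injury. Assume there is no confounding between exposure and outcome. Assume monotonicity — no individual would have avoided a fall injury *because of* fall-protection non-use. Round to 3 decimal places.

p₁ = P(outcome | exposed) = 3007/3921 = 0.7669
p₀ = P(outcome | unexposed) = 281/1672 = 0.16806
Under exogeneity and monotonicity, PN = (p₁ − p₀) / p₁.
PN = (0.7669 − 0.16806) / 0.7669 = 0.59883 / 0.7669 ≈ 0.7809

PN ≈ 0.781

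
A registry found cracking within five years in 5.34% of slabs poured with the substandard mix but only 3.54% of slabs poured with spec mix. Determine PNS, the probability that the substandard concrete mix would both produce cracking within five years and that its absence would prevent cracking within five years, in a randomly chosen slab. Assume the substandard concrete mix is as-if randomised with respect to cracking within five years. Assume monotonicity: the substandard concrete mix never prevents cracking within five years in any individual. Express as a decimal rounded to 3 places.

p₁ = 0.0534, p₀ = 0.0354.
Under exogeneity and monotonicity, PNS = p₁ − p₀.
PNS = 0.0534 − 0.0354 = 0.018

PNS ≈ 0.018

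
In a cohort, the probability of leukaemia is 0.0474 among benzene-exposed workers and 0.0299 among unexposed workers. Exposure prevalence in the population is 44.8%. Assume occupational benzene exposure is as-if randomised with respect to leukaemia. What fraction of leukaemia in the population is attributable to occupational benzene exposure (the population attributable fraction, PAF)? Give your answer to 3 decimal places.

Let p₁ = 0.0474, p₀ = 0.0299.
Overall risk P(Y=1) = π·p₁ + (1−π)·p₀ = 0.448×0.0474 + 0.552×0.0299 = 0.03774.
Under exogeneity, PAF = [P(Y=1) − p₀] / P(Y=1).
PAF = (0.03774 − 0.0299) / 0.03774 ≈ 0.2077

PAF ≈ 0.208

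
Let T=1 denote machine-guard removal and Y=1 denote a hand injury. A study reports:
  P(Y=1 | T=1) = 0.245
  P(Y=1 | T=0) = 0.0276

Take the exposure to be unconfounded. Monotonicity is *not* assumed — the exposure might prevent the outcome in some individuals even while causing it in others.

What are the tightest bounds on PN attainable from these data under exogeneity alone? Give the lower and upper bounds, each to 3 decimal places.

0.887 ≤ PN ≤ 1.000

Let p₁ = 0.245, p₀ = 0.0276.
Under exogeneity alone the bounds on PN are max{0,(p₁−p₀)/p₁} ≤ PN ≤ min{1,(1−p₀)/p₁}.
  lower = (p₁ − p₀)/p₁ = 0.2174 / 0.245 ≈ 0.8873
  upper = min{1, (1 − p₀)/p₁} = 0.9724 / 0.245 ≈ 3.9690 → capped at 1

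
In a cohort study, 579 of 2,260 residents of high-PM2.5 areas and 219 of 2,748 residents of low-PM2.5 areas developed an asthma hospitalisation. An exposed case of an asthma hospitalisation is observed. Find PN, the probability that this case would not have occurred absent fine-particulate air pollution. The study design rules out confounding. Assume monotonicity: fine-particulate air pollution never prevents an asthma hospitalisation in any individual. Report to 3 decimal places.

p₁ = P(outcome | exposed) = 579/2260 = 0.25619
p₀ = P(outcome | unexposed) = 219/2748 = 0.079694
Under exogeneity and monotonicity, PN = (p₁ − p₀) / p₁.
PN = (0.25619 − 0.079694) / 0.25619 = 0.1765 / 0.25619 ≈ 0.6889

PN ≈ 0.689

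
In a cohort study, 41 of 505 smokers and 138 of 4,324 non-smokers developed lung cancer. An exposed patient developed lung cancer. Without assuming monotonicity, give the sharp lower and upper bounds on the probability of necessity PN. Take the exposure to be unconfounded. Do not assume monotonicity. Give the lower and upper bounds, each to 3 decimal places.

0.607 ≤ PN ≤ 1.000

p₁ = P(outcome | exposed) = 41/505 = 0.081188
p₀ = P(outcome | unexposed) = 138/4324 = 0.031915
Under exogeneity alone the bounds on PN are max{0,(p₁−p₀)/p₁} ≤ PN ≤ min{1,(1−p₀)/p₁}.
  lower = (p₁ − p₀)/p₁ = 0.049273 / 0.081188 ≈ 0.6069
  upper = min{1, (1 − p₀)/p₁} = 0.96809 / 0.081188 ≈ 11.9240 → capped at 1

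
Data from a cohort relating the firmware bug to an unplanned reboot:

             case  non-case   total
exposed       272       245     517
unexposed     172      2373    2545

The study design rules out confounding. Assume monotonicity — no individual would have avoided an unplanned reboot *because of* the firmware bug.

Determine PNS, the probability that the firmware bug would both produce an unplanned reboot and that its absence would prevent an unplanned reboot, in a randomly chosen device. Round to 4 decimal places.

p₁ = P(outcome | exposed) = 272/517 = 0.52611
p₀ = P(outcome | unexposed) = 172/2545 = 0.067583
Under exogeneity and monotonicity, PNS = p₁ − p₀.
PNS = 0.52611 − 0.067583 = 0.45853

PNS ≈ 0.4585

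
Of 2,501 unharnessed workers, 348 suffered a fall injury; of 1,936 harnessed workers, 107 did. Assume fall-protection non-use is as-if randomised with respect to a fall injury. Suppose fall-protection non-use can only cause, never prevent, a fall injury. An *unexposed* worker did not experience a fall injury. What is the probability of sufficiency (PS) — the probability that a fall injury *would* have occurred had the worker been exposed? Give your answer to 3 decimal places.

p₁ = P(outcome | exposed) = 348/2501 = 0.13914
p₀ = P(outcome | unexposed) = 107/1936 = 0.055269
Under exogeneity and monotonicity, PS = (p₁ − p₀) / (1 − p₀).
PS = (0.13914 − 0.055269) / (1 − 0.055269) = 0.083876 / 0.94473 ≈ 0.0888

PS ≈ 0.089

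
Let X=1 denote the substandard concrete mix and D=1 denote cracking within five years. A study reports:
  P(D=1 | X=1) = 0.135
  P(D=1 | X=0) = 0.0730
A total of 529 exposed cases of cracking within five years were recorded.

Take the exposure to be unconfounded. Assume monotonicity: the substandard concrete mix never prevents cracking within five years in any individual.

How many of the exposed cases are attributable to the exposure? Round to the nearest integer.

about 243 cases

Let p₁ = 0.135, p₀ = 0.073.
PN = (p₁ − p₀)/p₁ = (0.135 − 0.073) / 0.135 ≈ 0.45926.
Attributable cases ≈ PN × (exposed cases) = 0.45926 × 529 ≈ 242.95.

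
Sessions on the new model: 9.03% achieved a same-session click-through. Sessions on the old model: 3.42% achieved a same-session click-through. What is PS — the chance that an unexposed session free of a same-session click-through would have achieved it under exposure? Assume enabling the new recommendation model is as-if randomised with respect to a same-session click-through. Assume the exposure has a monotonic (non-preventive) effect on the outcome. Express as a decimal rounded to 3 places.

PS ≈ 0.058

p₁ = 0.0903, p₀ = 0.0342.
Under exogeneity and monotonicity, PS = (p₁ − p₀) / (1 − p₀).
PS = (0.0903 − 0.0342) / (1 − 0.0342) = 0.0561 / 0.9658 ≈ 0.0581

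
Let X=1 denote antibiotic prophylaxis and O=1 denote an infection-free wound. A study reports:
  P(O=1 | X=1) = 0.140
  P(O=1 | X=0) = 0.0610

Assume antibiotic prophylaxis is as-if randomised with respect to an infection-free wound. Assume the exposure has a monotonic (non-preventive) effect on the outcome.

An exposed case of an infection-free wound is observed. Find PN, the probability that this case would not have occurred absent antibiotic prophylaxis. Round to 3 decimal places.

PN ≈ 0.564

Let p₁ = 0.14, p₀ = 0.061.
Under exogeneity and monotonicity, PN = (p₁ − p₀) / p₁.
PN = (0.14 − 0.061) / 0.14 = 0.079 / 0.14 ≈ 0.5643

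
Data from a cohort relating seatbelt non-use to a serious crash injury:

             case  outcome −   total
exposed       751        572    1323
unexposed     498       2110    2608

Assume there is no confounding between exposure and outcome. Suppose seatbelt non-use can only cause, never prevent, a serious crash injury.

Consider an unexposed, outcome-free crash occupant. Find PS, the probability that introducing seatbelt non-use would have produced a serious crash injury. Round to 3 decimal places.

PS ≈ 0.466

p₁ = P(outcome | exposed) = 751/1323 = 0.56765
p₀ = P(outcome | unexposed) = 498/2608 = 0.19095
Under exogeneity and monotonicity, PS = (p₁ − p₀)/(1 − p₀).
PS = (0.56765 − 0.19095) / 0.80905 ≈ 0.4656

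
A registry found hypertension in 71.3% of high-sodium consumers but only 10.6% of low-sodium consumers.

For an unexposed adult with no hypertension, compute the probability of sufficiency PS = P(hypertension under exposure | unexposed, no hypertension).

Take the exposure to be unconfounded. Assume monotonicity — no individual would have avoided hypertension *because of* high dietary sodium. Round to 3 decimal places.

PS ≈ 0.679

p₁ = 0.713, p₀ = 0.106.
Under exogeneity and monotonicity, PS = (p₁ − p₀) / (1 − p₀).
PS = (0.713 − 0.106) / (1 − 0.106) = 0.607 / 0.894 ≈ 0.6790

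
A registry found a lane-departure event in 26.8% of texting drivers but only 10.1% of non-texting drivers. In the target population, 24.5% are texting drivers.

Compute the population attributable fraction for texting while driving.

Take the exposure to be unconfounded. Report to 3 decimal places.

p₁ = 0.268, p₀ = 0.101.
Overall risk P(Y=1) = π·p₁ + (1−π)·p₀ = 0.245×0.268 + 0.755×0.101 = 0.14191.
Under exogeneity, PAF = [P(Y=1) − p₀] / P(Y=1).
PAF = (0.14191 − 0.101) / 0.14191 ≈ 0.2883

PAF ≈ 0.288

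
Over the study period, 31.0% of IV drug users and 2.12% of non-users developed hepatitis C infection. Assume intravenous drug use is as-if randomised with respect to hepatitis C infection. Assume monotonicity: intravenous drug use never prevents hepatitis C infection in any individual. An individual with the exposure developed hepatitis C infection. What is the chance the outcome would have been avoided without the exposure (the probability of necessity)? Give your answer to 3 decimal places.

p₁ = 0.31, p₀ = 0.0212.
Under exogeneity and monotonicity, PN = (p₁ − p₀) / p₁.
PN = (0.31 − 0.0212) / 0.31 = 0.2888 / 0.31 ≈ 0.9316

PN ≈ 0.932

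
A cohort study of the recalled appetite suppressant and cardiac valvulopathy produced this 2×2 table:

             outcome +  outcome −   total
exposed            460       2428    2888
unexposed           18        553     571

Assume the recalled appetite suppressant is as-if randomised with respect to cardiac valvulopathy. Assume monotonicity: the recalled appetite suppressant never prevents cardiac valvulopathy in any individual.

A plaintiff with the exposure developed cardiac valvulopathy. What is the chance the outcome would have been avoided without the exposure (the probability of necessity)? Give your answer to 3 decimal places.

p₁ = P(outcome | exposed) = 460/2888 = 0.15928
p₀ = P(outcome | unexposed) = 18/571 = 0.031524
Under exogeneity and monotonicity, PN = (p₁ − p₀)/p₁.
PN = (0.15928 − 0.031524) / 0.15928 ≈ 0.8021

PN ≈ 0.802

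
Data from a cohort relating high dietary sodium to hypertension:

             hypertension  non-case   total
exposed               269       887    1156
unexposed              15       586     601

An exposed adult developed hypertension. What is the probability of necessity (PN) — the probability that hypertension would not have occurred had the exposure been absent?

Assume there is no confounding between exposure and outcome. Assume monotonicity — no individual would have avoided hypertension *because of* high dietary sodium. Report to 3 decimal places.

PN ≈ 0.893

p₁ = P(outcome | exposed) = 269/1156 = 0.2327
p₀ = P(outcome | unexposed) = 15/601 = 0.024958
Under exogeneity and monotonicity, PN = (p₁ − p₀) / p₁.
PN = (0.2327 − 0.024958) / 0.2327 = 0.20774 / 0.2327 ≈ 0.8927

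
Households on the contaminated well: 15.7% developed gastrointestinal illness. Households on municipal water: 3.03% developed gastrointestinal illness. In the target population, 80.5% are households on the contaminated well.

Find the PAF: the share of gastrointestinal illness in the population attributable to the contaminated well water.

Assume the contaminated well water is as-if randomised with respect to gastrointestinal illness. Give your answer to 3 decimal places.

p₁ = 0.157, p₀ = 0.0303.
Overall risk P(Y=1) = π·p₁ + (1−π)·p₀ = 0.805×0.157 + 0.195×0.0303 = 0.13229.
Under exogeneity, PAF = [P(Y=1) − p₀] / P(Y=1).
PAF = (0.13229 − 0.0303) / 0.13229 ≈ 0.7710

PAF ≈ 0.771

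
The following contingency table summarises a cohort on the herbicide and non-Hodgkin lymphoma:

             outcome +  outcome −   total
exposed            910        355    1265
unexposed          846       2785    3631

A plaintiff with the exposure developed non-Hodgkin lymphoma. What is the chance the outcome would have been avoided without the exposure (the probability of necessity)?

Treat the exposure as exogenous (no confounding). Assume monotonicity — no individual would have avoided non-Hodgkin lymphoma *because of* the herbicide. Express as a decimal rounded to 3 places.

PN ≈ 0.676

p₁ = P(outcome | exposed) = 910/1265 = 0.71937
p₀ = P(outcome | unexposed) = 846/3631 = 0.23299
Under exogeneity and monotonicity, PN = (p₁ − p₀) / p₁.
PN = (0.71937 − 0.23299) / 0.71937 = 0.48637 / 0.71937 ≈ 0.6761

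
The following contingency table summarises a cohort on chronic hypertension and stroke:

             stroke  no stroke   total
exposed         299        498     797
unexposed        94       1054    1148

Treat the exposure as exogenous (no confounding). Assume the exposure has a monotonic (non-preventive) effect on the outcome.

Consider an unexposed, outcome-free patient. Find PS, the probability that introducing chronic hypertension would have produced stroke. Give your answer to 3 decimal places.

PS ≈ 0.319

p₁ = P(outcome | exposed) = 299/797 = 0.37516
p₀ = P(outcome | unexposed) = 94/1148 = 0.081882
Under exogeneity and monotonicity, PS = (p₁ − p₀) / (1 − p₀).
PS = (0.37516 − 0.081882) / (1 − 0.081882) = 0.29328 / 0.91812 ≈ 0.3194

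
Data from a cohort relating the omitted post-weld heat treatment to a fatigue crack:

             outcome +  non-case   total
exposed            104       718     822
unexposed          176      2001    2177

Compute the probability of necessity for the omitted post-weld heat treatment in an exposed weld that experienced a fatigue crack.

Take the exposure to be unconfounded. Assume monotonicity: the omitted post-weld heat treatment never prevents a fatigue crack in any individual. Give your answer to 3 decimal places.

p₁ = P(outcome | exposed) = 104/822 = 0.12652
p₀ = P(outcome | unexposed) = 176/2177 = 0.080845
Under exogeneity and monotonicity, PN = (p₁ − p₀)/p₁.
PN = (0.12652 − 0.080845) / 0.12652 ≈ 0.3610

PN ≈ 0.361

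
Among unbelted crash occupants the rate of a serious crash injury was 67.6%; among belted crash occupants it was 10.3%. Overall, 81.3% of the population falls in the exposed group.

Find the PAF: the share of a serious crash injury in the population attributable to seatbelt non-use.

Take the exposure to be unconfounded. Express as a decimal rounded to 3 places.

PAF ≈ 0.819

p₁ = 0.676, p₀ = 0.103.
Overall risk P(Y=1) = π·p₁ + (1−π)·p₀ = 0.813×0.676 + 0.187×0.103 = 0.56885.
Under exogeneity, PAF = [P(Y=1) − p₀] / P(Y=1).
PAF = (0.56885 − 0.103) / 0.56885 ≈ 0.8189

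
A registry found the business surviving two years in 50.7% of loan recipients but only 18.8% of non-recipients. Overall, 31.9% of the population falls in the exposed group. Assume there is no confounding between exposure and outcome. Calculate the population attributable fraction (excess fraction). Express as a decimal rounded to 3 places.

PAF ≈ 0.351

p₁ = 0.507, p₀ = 0.188.
Overall risk P(Y=1) = π·p₁ + (1−π)·p₀ = 0.319×0.507 + 0.681×0.188 = 0.28976.
Under exogeneity, PAF = [P(Y=1) − p₀] / P(Y=1).
PAF = (0.28976 − 0.188) / 0.28976 ≈ 0.3512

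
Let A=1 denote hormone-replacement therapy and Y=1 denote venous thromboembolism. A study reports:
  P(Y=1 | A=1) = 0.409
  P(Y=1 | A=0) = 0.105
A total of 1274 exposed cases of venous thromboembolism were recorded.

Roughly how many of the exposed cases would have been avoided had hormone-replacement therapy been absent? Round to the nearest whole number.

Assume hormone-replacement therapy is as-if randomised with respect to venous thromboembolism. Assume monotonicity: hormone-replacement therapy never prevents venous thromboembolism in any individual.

Let p₁ = 0.409, p₀ = 0.105.
PN = (p₁ − p₀)/p₁ = (0.409 − 0.105) / 0.409 ≈ 0.74328.
Attributable cases ≈ PN × (exposed cases) = 0.74328 × 1274 ≈ 946.93.

about 947 cases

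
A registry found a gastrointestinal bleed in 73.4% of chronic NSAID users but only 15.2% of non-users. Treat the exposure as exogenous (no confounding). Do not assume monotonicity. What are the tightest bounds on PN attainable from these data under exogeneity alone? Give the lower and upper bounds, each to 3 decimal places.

p₁ = 0.734, p₀ = 0.152.
Under exogeneity alone the bounds on PN are max{0,(p₁−p₀)/p₁} ≤ PN ≤ min{1,(1−p₀)/p₁}.
  lower = (p₁ − p₀)/p₁ = 0.582 / 0.734 ≈ 0.7929
  upper = min{1, (1 − p₀)/p₁} = 0.848 / 0.734 ≈ 1.1553 → capped at 1

0.793 ≤ PN ≤ 1.000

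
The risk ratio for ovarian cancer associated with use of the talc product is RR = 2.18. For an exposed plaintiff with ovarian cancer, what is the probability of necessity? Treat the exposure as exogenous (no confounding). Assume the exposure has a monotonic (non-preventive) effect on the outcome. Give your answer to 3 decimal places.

Under exogeneity and monotonicity, PN = (RR − 1) / RR = 1 − 1/RR.
PN = (2.18 − 1) / 2.18 = 1.18 / 2.18 ≈ 0.5413

PN ≈ 0.541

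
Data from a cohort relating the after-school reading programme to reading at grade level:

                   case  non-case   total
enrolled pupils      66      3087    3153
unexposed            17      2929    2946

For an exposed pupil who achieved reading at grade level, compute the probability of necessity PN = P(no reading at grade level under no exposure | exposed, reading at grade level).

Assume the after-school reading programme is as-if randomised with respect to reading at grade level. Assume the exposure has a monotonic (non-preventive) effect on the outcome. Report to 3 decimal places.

PN ≈ 0.724

p₁ = P(outcome | exposed) = 66/3153 = 0.020932
p₀ = P(outcome | unexposed) = 17/2946 = 0.0057705
Under exogeneity and monotonicity, PN = (p₁ − p₀) / p₁.
PN = (0.020932 − 0.0057705) / 0.020932 = 0.015162 / 0.020932 ≈ 0.7243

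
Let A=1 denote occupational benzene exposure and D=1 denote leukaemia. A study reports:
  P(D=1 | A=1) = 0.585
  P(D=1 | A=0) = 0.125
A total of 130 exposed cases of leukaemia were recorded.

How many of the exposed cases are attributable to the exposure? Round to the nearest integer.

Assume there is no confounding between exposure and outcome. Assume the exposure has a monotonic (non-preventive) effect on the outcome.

about 102 cases

Let p₁ = 0.585, p₀ = 0.125.
PN = (p₁ − p₀)/p₁ = (0.585 − 0.125) / 0.585 ≈ 0.78632.
Attributable cases ≈ PN × (exposed cases) = 0.78632 × 130 ≈ 102.22.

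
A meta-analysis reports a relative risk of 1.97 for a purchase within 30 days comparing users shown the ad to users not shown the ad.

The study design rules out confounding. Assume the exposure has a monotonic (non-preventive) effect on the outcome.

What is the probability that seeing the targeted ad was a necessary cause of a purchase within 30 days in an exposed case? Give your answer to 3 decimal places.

Under exogeneity and monotonicity, PN = (RR − 1) / RR = 1 − 1/RR.
PN = (1.97 − 1) / 1.97 = 0.97 / 1.97 ≈ 0.4924

PN ≈ 0.492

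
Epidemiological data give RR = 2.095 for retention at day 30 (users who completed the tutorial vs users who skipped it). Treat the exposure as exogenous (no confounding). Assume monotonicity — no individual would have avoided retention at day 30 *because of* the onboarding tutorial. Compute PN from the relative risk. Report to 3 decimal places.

Under exogeneity and monotonicity, PN = (RR − 1) / RR = 1 − 1/RR.
PN = (2.095 − 1) / 2.095 = 1.095 / 2.095 ≈ 0.5227

PN ≈ 0.523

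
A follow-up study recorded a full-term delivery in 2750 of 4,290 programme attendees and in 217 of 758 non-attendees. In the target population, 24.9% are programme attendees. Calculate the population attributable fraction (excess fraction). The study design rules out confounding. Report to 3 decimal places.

p₁ = P(outcome | exposed) = 2750/4290 = 0.64103
p₀ = P(outcome | unexposed) = 217/758 = 0.28628
Overall risk P(Y=1) = π·p₁ + (1−π)·p₀ = 0.249×0.64103 + 0.751×0.28628 = 0.37461.
Under exogeneity, PAF = [P(Y=1) − p₀] / P(Y=1).
PAF = (0.37461 − 0.28628) / 0.37461 ≈ 0.2358

PAF ≈ 0.236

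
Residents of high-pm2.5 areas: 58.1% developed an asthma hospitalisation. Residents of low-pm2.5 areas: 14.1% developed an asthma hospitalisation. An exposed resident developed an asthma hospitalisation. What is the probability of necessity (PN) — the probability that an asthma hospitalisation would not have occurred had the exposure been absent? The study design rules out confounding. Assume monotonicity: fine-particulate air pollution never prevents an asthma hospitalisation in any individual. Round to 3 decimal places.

PN ≈ 0.757

p₁ = 0.581, p₀ = 0.141.
Under exogeneity and monotonicity, PN = (p₁ − p₀) / p₁.
PN = (0.581 − 0.141) / 0.581 = 0.44 / 0.581 ≈ 0.7573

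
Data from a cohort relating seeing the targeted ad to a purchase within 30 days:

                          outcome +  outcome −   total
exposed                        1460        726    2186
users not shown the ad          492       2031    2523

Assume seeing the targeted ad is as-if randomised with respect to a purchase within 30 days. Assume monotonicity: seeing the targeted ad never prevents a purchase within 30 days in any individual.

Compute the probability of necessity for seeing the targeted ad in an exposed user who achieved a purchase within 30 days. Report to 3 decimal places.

PN ≈ 0.708

p₁ = P(outcome | exposed) = 1460/2186 = 0.66789
p₀ = P(outcome | unexposed) = 492/2523 = 0.19501
Under exogeneity and monotonicity, PN = (p₁ − p₀)/p₁.
PN = (0.66789 − 0.19501) / 0.66789 ≈ 0.7080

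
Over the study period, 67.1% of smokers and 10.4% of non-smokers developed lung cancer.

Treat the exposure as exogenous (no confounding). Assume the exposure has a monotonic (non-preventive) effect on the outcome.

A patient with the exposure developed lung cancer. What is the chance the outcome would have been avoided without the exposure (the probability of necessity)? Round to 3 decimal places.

p₁ = 0.671, p₀ = 0.104.
Under exogeneity and monotonicity, PN = (p₁ − p₀) / p₁.
PN = (0.671 − 0.104) / 0.671 = 0.567 / 0.671 ≈ 0.8450

PN ≈ 0.845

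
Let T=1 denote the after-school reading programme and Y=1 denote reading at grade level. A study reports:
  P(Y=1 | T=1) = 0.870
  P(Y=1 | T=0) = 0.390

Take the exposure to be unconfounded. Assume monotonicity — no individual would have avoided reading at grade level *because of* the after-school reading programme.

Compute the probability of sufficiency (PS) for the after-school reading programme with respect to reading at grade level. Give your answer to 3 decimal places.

PS ≈ 0.787

Let p₁ = 0.87, p₀ = 0.39.
Under exogeneity and monotonicity, PS = (p₁ − p₀) / (1 − p₀).
PS = (0.87 − 0.39) / (1 − 0.39) = 0.48 / 0.61 ≈ 0.7869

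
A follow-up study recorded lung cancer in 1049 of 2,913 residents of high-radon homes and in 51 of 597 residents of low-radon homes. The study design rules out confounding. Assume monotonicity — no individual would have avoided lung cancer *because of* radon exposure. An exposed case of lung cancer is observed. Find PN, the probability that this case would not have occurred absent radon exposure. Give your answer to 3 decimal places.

PN ≈ 0.763

p₁ = P(outcome | exposed) = 1049/2913 = 0.36011
p₀ = P(outcome | unexposed) = 51/597 = 0.085427
Under exogeneity and monotonicity, PN = (p₁ − p₀) / p₁.
PN = (0.36011 − 0.085427) / 0.36011 = 0.27468 / 0.36011 ≈ 0.7628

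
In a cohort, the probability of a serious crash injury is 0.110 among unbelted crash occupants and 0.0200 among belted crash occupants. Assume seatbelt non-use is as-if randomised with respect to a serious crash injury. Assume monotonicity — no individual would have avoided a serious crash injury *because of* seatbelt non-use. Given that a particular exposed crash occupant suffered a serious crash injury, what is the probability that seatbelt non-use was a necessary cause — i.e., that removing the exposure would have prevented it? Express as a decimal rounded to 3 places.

PN ≈ 0.818

Let p₁ = 0.11, p₀ = 0.02.
Under exogeneity and monotonicity, PN = (p₁ − p₀) / p₁.
PN = (0.11 − 0.02) / 0.11 = 0.09 / 0.11 ≈ 0.8182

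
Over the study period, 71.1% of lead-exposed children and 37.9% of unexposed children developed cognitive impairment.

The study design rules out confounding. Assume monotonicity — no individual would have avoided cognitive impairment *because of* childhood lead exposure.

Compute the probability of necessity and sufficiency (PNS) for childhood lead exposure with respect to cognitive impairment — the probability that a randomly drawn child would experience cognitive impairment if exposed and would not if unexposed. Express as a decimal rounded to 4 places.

PNS ≈ 0.3320

p₁ = 0.711, p₀ = 0.379.
Under exogeneity and monotonicity, PNS = p₁ − p₀.
PNS = 0.711 − 0.379 = 0.332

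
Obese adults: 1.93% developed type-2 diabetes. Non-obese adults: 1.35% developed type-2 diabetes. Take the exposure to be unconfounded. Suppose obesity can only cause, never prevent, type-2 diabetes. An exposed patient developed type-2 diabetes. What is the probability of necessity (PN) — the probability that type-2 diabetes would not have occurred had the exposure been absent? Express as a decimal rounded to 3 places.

p₁ = 0.0193, p₀ = 0.0135.
Under exogeneity and monotonicity, PN = (p₁ − p₀) / p₁.
PN = (0.0193 − 0.0135) / 0.0193 = 0.0058 / 0.0193 ≈ 0.3005

PN ≈ 0.301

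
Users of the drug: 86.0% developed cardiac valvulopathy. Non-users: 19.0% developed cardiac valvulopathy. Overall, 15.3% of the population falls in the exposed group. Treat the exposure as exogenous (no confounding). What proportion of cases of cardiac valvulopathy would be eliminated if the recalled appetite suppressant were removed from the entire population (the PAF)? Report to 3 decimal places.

PAF ≈ 0.350

p₁ = 0.86, p₀ = 0.19.
Overall risk P(Y=1) = π·p₁ + (1−π)·p₀ = 0.153×0.86 + 0.847×0.19 = 0.29251.
Under exogeneity, PAF = [P(Y=1) − p₀] / P(Y=1).
PAF = (0.29251 − 0.19) / 0.29251 ≈ 0.3504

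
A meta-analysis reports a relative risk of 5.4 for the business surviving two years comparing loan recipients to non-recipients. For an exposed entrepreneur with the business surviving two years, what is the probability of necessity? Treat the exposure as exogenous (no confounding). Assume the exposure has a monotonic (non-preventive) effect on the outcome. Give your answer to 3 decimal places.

Under exogeneity and monotonicity, PN = (RR − 1) / RR = 1 − 1/RR.
PN = (5.4 − 1) / 5.4 = 4.4 / 5.4 ≈ 0.8148

PN ≈ 0.815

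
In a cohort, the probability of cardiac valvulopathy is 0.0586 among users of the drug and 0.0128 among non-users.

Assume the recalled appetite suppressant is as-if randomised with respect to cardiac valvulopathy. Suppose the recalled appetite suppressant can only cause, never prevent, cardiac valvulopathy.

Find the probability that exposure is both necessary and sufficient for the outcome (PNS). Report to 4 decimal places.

Let p₁ = 0.0586, p₀ = 0.0128.
Under exogeneity and monotonicity, PNS = p₁ − p₀.
PNS = 0.0586 − 0.0128 = 0.0458

PNS ≈ 0.0458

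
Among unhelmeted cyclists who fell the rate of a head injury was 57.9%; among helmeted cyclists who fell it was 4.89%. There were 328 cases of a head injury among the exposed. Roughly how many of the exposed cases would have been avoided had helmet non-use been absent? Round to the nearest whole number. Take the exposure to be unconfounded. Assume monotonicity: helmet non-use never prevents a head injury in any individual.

p₁ = 0.579, p₀ = 0.0489.
PN = (p₁ − p₀)/p₁ = (0.579 − 0.0489) / 0.579 ≈ 0.91554.
Attributable cases ≈ PN × (exposed cases) = 0.91554 × 328 ≈ 300.30.

about 300 cases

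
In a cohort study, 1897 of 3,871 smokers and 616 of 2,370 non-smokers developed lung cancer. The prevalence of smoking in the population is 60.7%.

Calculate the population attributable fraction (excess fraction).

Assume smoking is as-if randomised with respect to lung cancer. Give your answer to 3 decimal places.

p₁ = P(outcome | exposed) = 1897/3871 = 0.49005
p₀ = P(outcome | unexposed) = 616/2370 = 0.25992
Overall risk P(Y=1) = π·p₁ + (1−π)·p₀ = 0.607×0.49005 + 0.393×0.25992 = 0.39961.
Under exogeneity, PAF = [P(Y=1) − p₀] / P(Y=1).
PAF = (0.39961 − 0.25992) / 0.39961 ≈ 0.3496

PAF ≈ 0.350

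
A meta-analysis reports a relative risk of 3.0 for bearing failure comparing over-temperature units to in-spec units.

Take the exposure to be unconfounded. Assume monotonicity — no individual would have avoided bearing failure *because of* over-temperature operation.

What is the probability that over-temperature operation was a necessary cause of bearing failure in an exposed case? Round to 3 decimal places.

PN ≈ 0.667

Under exogeneity and monotonicity, PN = (RR − 1) / RR = 1 − 1/RR.
PN = (3.0 − 1) / 3.0 = 2 / 3.0 ≈ 0.6667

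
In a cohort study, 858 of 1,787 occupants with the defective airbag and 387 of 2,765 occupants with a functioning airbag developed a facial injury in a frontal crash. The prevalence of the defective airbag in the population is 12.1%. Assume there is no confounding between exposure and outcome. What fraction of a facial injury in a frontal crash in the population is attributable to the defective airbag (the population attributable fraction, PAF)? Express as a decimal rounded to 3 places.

p₁ = P(outcome | exposed) = 858/1787 = 0.48013
p₀ = P(outcome | unexposed) = 387/2765 = 0.13996
Overall risk P(Y=1) = π·p₁ + (1−π)·p₀ = 0.121×0.48013 + 0.879×0.13996 = 0.18112.
Under exogeneity, PAF = [P(Y=1) − p₀] / P(Y=1).
PAF = (0.18112 − 0.13996) / 0.18112 ≈ 0.2273

PAF ≈ 0.227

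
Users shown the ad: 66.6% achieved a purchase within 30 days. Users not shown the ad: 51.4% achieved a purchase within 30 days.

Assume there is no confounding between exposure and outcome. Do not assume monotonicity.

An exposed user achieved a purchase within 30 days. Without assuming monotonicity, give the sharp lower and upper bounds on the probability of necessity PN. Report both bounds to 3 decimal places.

0.228 ≤ PN ≤ 0.730

p₁ = 0.666, p₀ = 0.514.
Under exogeneity alone the bounds on PN are max{0,(p₁−p₀)/p₁} ≤ PN ≤ min{1,(1−p₀)/p₁}.
  lower = (p₁ − p₀)/p₁ = 0.152 / 0.666 ≈ 0.2282
  upper = min{1, (1 − p₀)/p₁} = 0.486 / 0.666 ≈ 0.7297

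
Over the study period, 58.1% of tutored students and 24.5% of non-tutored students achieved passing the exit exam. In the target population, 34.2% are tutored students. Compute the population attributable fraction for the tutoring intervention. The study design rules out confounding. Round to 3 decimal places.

p₁ = 0.581, p₀ = 0.245.
Overall risk P(Y=1) = π·p₁ + (1−π)·p₀ = 0.342×0.581 + 0.658×0.245 = 0.35991.
Under exogeneity, PAF = [P(Y=1) − p₀] / P(Y=1).
PAF = (0.35991 − 0.245) / 0.35991 ≈ 0.3193

PAF ≈ 0.319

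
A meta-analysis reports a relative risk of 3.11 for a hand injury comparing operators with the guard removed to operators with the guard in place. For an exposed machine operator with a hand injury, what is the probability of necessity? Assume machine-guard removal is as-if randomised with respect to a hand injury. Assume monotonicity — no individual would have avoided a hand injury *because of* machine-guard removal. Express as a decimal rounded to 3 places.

PN ≈ 0.678

Under exogeneity and monotonicity, PN = (RR − 1) / RR = 1 − 1/RR.
PN = (3.11 − 1) / 3.11 = 2.11 / 3.11 ≈ 0.6785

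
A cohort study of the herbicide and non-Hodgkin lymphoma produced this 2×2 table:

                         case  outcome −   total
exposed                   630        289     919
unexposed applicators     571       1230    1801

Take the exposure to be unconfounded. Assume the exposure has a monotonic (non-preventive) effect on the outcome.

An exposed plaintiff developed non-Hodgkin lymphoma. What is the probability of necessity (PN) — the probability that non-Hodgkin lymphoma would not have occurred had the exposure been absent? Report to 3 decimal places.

PN ≈ 0.538

p₁ = P(outcome | exposed) = 630/919 = 0.68553
p₀ = P(outcome | unexposed) = 571/1801 = 0.31705
Under exogeneity and monotonicity, PN = (p₁ − p₀)/p₁.
PN = (0.68553 − 0.31705) / 0.68553 ≈ 0.5375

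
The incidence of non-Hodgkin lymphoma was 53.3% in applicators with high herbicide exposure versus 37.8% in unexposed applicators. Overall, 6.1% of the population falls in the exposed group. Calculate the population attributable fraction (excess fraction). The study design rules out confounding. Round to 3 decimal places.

p₁ = 0.533, p₀ = 0.378.
Overall risk P(Y=1) = π·p₁ + (1−π)·p₀ = 0.061×0.533 + 0.939×0.378 = 0.38745.
Under exogeneity, PAF = [P(Y=1) − p₀] / P(Y=1).
PAF = (0.38745 − 0.378) / 0.38745 ≈ 0.0244

PAF ≈ 0.024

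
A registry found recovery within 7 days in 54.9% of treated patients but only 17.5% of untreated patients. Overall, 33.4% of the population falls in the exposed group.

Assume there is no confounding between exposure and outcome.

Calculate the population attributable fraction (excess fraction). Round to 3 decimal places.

PAF ≈ 0.417

p₁ = 0.549, p₀ = 0.175.
Overall risk P(Y=1) = π·p₁ + (1−π)·p₀ = 0.334×0.549 + 0.666×0.175 = 0.29992.
Under exogeneity, PAF = [P(Y=1) − p₀] / P(Y=1).
PAF = (0.29992 − 0.175) / 0.29992 ≈ 0.4165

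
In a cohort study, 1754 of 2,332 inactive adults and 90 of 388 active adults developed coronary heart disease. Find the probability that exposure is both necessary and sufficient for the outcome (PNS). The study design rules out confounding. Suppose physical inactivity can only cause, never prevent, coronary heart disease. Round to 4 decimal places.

PNS ≈ 0.5202

p₁ = P(outcome | exposed) = 1754/2332 = 0.75214
p₀ = P(outcome | unexposed) = 90/388 = 0.23196
Under exogeneity and monotonicity, PNS = p₁ − p₀.
PNS = 0.75214 − 0.23196 = 0.52019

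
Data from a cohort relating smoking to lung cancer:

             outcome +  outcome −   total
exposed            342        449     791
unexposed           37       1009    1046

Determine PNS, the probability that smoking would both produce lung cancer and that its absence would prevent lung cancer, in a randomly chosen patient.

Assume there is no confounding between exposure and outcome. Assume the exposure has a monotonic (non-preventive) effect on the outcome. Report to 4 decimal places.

p₁ = P(outcome | exposed) = 342/791 = 0.43236
p₀ = P(outcome | unexposed) = 37/1046 = 0.035373
Under exogeneity and monotonicity, PNS = p₁ − p₀.
PNS = 0.43236 − 0.035373 = 0.39699

PNS ≈ 0.3970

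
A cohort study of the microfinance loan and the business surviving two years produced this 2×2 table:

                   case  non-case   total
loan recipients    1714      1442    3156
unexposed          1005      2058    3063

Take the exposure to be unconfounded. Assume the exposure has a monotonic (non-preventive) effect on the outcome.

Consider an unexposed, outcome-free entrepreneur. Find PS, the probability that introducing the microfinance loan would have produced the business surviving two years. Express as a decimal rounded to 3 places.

p₁ = P(outcome | exposed) = 1714/3156 = 0.54309
p₀ = P(outcome | unexposed) = 1005/3063 = 0.32811
Under exogeneity and monotonicity, PS = (p₁ − p₀) / (1 − p₀).
PS = (0.54309 − 0.32811) / (1 − 0.32811) = 0.21498 / 0.67189 ≈ 0.3200

PS ≈ 0.320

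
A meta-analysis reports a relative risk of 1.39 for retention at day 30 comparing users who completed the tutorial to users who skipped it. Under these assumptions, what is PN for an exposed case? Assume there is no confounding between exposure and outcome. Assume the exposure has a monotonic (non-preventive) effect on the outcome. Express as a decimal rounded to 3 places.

Under exogeneity and monotonicity, PN = (RR − 1) / RR = 1 − 1/RR.
PN = (1.39 − 1) / 1.39 = 0.39 / 1.39 ≈ 0.2806

PN ≈ 0.281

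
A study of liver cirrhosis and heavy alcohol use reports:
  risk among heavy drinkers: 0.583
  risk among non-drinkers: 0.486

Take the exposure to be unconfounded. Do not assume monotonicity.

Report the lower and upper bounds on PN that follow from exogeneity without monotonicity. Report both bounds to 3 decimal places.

Let p₁ = 0.583, p₀ = 0.486.
Under exogeneity alone the bounds on PN are max{0,(p₁−p₀)/p₁} ≤ PN ≤ min{1,(1−p₀)/p₁}.
  lower = (p₁ − p₀)/p₁ = 0.097 / 0.583 ≈ 0.1664
  upper = min{1, (1 − p₀)/p₁} = 0.514 / 0.583 ≈ 0.8816

0.166 ≤ PN ≤ 0.882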